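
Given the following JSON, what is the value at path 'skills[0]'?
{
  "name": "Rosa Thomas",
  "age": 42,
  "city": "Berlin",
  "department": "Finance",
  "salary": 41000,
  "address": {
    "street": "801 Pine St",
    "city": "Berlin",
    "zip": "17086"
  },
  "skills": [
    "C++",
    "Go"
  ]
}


Query: skills[0]
Path: skills -> first element
Value: C++

C++


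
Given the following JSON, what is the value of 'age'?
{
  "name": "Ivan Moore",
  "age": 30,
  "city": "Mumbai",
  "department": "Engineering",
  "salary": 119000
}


Looking up field 'age'
Value: 30

30


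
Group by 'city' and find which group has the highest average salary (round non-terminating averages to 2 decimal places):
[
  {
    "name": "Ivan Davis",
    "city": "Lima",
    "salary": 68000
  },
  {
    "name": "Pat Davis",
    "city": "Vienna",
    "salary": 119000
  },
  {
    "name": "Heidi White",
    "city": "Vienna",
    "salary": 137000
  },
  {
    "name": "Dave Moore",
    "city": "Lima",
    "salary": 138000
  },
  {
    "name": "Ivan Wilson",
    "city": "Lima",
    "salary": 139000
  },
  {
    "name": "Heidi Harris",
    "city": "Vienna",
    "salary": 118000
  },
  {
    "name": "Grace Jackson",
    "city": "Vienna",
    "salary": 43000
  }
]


Group by: city

Groups:
  Lima: 3 people, avg salary = 345000/3 = $115000
  Vienna: 4 people, avg salary = 417000/4 = $104250

Highest average salary: Lima ($115000)

Lima ($115000)


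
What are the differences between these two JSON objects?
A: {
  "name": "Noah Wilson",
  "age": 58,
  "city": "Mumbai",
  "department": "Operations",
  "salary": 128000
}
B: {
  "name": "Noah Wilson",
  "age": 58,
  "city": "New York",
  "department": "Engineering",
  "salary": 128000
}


Comparing each field (in key order):
  name: same
  age: same
  city: DIFFERENT
  department: DIFFERENT
  salary: same
Differences:
  city: Mumbai -> New York
  department: Operations -> Engineering

2 field(s) changed

2 changes: city, department


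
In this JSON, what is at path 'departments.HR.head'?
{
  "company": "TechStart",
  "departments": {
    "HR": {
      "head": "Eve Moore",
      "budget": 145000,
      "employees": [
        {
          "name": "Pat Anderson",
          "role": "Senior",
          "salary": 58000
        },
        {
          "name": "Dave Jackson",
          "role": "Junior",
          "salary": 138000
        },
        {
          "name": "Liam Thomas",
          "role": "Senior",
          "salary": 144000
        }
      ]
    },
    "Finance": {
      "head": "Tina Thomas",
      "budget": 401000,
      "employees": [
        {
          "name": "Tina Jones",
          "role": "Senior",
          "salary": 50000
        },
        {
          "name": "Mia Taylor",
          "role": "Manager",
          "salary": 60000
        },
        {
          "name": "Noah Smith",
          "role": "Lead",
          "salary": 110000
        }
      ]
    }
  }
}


Path: departments.HR.head

Navigate:
  -> departments
  -> HR
  -> head = 'Eve Moore'

Eve Moore


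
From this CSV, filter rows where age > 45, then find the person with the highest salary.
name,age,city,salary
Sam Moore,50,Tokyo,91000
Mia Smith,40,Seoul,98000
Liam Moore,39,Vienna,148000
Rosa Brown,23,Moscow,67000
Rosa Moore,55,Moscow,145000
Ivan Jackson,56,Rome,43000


Filter: age > 45
Sort by: salary (descending)

Filtered records (3):
  Rosa Moore, age 55, salary $145000
  Sam Moore, age 50, salary $91000
  Ivan Jackson, age 56, salary $43000

Highest salary: Rosa Moore ($145000)

Rosa Moore


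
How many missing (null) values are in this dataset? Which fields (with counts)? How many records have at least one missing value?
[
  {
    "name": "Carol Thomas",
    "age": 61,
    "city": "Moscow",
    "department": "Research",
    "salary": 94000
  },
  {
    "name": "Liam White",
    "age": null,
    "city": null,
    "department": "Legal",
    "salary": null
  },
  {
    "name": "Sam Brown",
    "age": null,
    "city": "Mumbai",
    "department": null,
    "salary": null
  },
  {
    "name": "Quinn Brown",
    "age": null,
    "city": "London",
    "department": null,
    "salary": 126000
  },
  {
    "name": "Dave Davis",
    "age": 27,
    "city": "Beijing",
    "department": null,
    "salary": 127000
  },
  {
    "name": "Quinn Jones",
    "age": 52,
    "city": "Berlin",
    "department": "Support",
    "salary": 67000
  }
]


Checking for missing (null) values in 6 records:

  Carol Thomas: complete
  Liam White: age, city, salary
  Sam Brown: age, department, salary
  Quinn Brown: age, department
  Dave Davis: department
  Quinn Jones: complete

Per field:
  name: 0 missing
  age: 3 missing
  city: 1 missing
  department: 3 missing
  salary: 2 missing

Total missing values: 9
Records with any missing: 4

9 missing values (age: 3, city: 1, department: 3, salary: 2); 4 incomplete records


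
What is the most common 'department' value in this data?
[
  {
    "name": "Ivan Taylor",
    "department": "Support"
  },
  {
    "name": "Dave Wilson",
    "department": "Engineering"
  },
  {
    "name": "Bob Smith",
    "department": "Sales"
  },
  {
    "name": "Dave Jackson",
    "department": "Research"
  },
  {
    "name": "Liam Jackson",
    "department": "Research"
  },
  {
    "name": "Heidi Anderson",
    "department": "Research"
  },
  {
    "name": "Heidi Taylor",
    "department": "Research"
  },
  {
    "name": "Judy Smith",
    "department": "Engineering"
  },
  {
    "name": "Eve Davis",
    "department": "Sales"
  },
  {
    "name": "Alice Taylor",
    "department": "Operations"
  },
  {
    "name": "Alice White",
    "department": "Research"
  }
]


Counting 'department' values across 11 records:

  Research: 5 #####
  Engineering: 2 ##
  Sales: 2 ##
  Support: 1 #
  Operations: 1 #

Most common: Research (5 times)

Research (5 times)


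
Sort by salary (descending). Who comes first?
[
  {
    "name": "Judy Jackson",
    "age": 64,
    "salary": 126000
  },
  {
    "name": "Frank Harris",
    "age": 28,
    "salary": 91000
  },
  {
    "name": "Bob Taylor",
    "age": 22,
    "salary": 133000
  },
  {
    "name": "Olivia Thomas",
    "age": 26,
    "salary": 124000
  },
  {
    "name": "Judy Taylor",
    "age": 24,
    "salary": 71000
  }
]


Sort by: salary (descending)

Sorted order:
  1. Bob Taylor (salary = 133000)
  2. Judy Jackson (salary = 126000)
  3. Olivia Thomas (salary = 124000)
  4. Frank Harris (salary = 91000)
  5. Judy Taylor (salary = 71000)

First: Bob Taylor

Bob Taylor


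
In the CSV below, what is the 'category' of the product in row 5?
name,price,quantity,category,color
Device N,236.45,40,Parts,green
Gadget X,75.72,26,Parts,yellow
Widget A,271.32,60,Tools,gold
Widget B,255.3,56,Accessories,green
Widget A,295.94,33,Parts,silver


Query: Row 5 ('Widget A'), column 'category'
Value: Parts

Parts


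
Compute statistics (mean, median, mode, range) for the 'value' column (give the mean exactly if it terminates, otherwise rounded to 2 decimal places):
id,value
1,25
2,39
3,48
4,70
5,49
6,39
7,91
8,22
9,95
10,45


Data: [25, 39, 48, 70, 49, 39, 91, 22, 95, 45]
Count: 10
Sum: 523
Mean: 523/10 = 52.3
Sorted: [22, 25, 39, 39, 45, 48, 49, 70, 91, 95]
Median: 46.5
Mode: 39 (2 times)
Range: 95 - 22 = 73
Min: 22, Max: 95

mean=52.3, median=46.5, mode=39, range=73


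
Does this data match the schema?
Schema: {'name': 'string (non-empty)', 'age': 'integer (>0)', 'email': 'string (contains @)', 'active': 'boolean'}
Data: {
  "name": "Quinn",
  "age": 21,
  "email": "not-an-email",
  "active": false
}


Validating each field against schema:
  name: OK (non-empty string)
  age: OK (positive integer)
  email: FAIL ("not-an-email" does not contain @)
  active: OK (boolean)

Result: INVALID (1 error: email)

INVALID (1 error: email)


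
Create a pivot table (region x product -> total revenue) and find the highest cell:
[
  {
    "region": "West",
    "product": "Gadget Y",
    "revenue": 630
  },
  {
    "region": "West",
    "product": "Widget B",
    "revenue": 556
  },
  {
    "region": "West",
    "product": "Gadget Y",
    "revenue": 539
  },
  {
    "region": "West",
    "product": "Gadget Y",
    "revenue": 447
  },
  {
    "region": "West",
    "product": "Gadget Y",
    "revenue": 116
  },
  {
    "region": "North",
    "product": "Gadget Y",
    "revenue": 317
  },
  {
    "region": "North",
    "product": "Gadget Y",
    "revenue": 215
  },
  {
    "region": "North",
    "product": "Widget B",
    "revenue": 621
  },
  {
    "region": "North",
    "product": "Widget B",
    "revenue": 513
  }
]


Pivot: region (rows) x product (columns) -> total revenue

     Gadget Y      Widget B    
North          532          1134  
West          1732           556  

Highest: West / Gadget Y = $1732

West / Gadget Y = $1732


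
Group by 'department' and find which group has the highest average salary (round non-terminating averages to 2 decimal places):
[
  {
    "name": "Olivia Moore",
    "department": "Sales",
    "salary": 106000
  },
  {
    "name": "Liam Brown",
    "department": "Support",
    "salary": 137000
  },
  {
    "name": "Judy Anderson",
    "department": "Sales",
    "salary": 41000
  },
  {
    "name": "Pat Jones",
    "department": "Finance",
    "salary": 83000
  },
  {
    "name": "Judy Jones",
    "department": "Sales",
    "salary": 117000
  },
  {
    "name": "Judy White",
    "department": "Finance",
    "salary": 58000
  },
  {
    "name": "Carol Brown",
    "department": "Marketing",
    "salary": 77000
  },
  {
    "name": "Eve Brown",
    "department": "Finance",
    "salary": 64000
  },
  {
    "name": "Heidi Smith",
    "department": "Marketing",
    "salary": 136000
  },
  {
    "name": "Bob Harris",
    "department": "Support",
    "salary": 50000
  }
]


Group by: department

Groups:
  Finance: 3 people, avg salary = 205000/3 ≈ $68333.33
  Marketing: 2 people, avg salary = 213000/2 = $106500
  Sales: 3 people, avg salary = 264000/3 = $88000
  Support: 2 people, avg salary = 187000/2 = $93500

Highest average salary: Marketing ($106500)

Marketing ($106500)


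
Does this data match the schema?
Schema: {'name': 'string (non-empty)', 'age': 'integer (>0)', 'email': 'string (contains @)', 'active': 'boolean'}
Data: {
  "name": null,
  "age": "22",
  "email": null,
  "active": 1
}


Validating each field against schema:
  name: FAIL (null is not a string)
  age: FAIL ("22" is not an integer)
  email: FAIL (null is not a string)
  active: FAIL (1 is not a boolean)

Result: INVALID (4 errors: name, age, email, active)

INVALID (4 errors: name, age, email, active)


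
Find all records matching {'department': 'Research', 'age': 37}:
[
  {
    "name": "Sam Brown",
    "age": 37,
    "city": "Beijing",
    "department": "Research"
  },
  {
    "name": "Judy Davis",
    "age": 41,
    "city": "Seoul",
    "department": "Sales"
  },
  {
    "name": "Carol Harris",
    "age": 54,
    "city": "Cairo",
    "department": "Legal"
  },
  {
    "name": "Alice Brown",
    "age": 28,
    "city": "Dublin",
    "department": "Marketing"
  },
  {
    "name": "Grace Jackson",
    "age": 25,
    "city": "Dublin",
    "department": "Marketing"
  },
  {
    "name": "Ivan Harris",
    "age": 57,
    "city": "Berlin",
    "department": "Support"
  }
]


Search criteria: {'department': 'Research', 'age': 37}

Checking 6 records:
  Sam Brown: {department: Research, age: 37} <-- MATCH
  Judy Davis: {department: Sales, age: 41}
  Carol Harris: {department: Legal, age: 54}
  Alice Brown: {department: Marketing, age: 28}
  Grace Jackson: {department: Marketing, age: 25}
  Ivan Harris: {department: Support, age: 57}

Matches: ["Sam Brown"]

["Sam Brown"]


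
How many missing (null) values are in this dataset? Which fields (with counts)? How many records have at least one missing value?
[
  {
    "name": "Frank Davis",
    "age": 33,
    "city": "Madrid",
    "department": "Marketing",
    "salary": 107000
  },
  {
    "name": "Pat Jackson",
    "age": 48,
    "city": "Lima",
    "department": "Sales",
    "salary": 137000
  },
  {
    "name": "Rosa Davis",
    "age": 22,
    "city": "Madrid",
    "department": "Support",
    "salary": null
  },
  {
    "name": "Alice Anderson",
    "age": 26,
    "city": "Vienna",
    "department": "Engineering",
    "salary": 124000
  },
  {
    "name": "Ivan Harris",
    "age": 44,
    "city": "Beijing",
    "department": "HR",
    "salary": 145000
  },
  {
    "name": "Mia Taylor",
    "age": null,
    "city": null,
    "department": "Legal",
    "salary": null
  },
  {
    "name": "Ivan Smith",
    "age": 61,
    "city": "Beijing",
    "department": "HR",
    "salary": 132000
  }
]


Checking for missing (null) values in 7 records:

  Frank Davis: complete
  Pat Jackson: complete
  Rosa Davis: salary
  Alice Anderson: complete
  Ivan Harris: complete
  Mia Taylor: age, city, salary
  Ivan Smith: complete

Per field:
  name: 0 missing
  age: 1 missing
  city: 1 missing
  department: 0 missing
  salary: 2 missing

Total missing values: 4
Records with any missing: 2

4 missing values (age: 1, city: 1, salary: 2); 2 incomplete records


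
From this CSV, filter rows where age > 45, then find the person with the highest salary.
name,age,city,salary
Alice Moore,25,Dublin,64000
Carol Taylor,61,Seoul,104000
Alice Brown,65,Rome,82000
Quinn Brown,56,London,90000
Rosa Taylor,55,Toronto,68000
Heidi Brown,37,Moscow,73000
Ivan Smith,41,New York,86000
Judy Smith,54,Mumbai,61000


Filter: age > 45
Sort by: salary (descending)

Filtered records (5):
  Carol Taylor, age 61, salary $104000
  Quinn Brown, age 56, salary $90000
  Alice Brown, age 65, salary $82000
  Rosa Taylor, age 55, salary $68000
  Judy Smith, age 54, salary $61000

Highest salary: Carol Taylor ($104000)

Carol Taylor


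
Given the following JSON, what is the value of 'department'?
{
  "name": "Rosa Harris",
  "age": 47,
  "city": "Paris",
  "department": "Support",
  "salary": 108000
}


Looking up field 'department'
Value: Support

Support


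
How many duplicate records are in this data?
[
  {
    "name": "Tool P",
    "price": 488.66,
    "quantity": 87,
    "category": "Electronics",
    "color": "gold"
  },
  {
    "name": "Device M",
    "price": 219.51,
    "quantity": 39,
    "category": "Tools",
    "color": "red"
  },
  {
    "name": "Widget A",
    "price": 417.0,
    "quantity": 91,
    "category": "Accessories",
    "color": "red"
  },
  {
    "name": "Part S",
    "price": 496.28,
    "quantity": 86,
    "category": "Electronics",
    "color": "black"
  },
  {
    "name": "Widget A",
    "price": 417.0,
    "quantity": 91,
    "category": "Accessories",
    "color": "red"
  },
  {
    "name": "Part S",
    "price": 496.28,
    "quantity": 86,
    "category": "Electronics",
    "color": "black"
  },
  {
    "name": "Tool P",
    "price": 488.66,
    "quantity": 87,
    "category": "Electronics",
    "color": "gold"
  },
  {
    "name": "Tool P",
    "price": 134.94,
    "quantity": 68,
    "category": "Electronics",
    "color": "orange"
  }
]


Checking 8 records for duplicates:

  Row 1: Tool P ($488.66, qty 87)
  Row 2: Device M ($219.51, qty 39)
  Row 3: Widget A ($417.0, qty 91)
  Row 4: Part S ($496.28, qty 86)
  Row 5: Widget A ($417.0, qty 91) <-- DUPLICATE
  Row 6: Part S ($496.28, qty 86) <-- DUPLICATE
  Row 7: Tool P ($488.66, qty 87) <-- DUPLICATE
  Row 8: Tool P ($134.94, qty 68)

Duplicates found: 3
Unique records: 5

3 duplicates, 5 unique


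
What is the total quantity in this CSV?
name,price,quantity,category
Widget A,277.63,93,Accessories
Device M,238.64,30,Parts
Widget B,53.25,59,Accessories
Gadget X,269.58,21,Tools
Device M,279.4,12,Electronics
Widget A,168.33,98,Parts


Computing total quantity:
Values: [93, 30, 59, 21, 12, 98]
Sum = 313

313


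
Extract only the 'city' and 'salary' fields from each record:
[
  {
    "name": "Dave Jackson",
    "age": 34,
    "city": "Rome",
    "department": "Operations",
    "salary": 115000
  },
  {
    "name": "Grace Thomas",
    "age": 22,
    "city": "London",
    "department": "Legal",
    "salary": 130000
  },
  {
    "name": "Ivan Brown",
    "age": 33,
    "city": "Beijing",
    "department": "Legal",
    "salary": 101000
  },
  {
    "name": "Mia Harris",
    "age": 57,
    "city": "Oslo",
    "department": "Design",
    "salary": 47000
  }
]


Original: 4 records with fields: name, age, city, department, salary
Keep: ['city', 'salary']
Drop: ['name', 'age', 'department']
Result: 4 records, 2 fields each

[
  {
    "city": "Rome",
    "salary": 115000
  },
  {
    "city": "London",
    "salary": 130000
  },
  {
    "city": "Beijing",
    "salary": 101000
  },
  {
    "city": "Oslo",
    "salary": 47000
  }
]


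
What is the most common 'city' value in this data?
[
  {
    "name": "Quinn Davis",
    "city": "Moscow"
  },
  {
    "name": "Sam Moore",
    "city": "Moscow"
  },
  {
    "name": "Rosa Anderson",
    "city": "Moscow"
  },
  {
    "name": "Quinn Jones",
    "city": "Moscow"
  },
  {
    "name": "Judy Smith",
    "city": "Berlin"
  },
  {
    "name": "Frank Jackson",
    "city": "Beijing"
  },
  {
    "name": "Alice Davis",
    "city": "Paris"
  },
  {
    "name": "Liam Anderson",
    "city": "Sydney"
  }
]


Counting 'city' values across 8 records:

  Moscow: 4 ####
  Berlin: 1 #
  Beijing: 1 #
  Paris: 1 #
  Sydney: 1 #

Most common: Moscow (4 times)

Moscow (4 times)


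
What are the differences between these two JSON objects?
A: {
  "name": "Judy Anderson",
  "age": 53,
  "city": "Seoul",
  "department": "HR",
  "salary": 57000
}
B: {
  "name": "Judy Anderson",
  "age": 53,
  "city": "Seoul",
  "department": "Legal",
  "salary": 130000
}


Comparing each field (in key order):
  name: same
  age: same
  city: same
  department: DIFFERENT
  salary: DIFFERENT
Differences:
  department: HR -> Legal
  salary: 57000 -> 130000

2 field(s) changed

2 changes: department, salary


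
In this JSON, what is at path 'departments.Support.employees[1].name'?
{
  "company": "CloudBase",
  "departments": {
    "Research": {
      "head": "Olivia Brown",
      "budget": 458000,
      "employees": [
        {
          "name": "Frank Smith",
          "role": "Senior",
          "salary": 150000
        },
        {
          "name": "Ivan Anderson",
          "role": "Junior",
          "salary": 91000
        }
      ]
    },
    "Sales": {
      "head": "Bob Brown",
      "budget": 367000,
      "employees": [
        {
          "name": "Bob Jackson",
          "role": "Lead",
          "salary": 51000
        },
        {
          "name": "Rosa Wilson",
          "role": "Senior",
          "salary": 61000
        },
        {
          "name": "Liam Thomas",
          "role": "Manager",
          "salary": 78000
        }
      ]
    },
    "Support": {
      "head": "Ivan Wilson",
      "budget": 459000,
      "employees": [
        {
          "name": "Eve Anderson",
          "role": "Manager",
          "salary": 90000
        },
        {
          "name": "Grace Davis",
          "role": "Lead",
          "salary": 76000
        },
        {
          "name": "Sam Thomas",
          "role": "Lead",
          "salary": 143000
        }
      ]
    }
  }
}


Path: departments.Support.employees[1].name

Navigate:
  -> departments
  -> Support
  -> employees[1].name = 'Grace Davis'

Grace Davis


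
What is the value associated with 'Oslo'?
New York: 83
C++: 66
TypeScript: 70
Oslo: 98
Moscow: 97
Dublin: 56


Looking up key 'Oslo'
Value: 98

98


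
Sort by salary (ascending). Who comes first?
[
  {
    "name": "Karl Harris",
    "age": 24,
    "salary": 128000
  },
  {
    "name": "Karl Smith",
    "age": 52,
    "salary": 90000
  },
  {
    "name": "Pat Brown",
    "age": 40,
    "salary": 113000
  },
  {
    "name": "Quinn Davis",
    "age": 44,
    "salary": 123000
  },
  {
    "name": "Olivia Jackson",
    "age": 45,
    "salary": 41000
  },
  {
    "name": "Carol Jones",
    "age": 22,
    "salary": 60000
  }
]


Sort by: salary (ascending)

Sorted order:
  1. Olivia Jackson (salary = 41000)
  2. Carol Jones (salary = 60000)
  3. Karl Smith (salary = 90000)
  4. Pat Brown (salary = 113000)
  5. Quinn Davis (salary = 123000)
  6. Karl Harris (salary = 128000)

First: Olivia Jackson

Olivia Jackson


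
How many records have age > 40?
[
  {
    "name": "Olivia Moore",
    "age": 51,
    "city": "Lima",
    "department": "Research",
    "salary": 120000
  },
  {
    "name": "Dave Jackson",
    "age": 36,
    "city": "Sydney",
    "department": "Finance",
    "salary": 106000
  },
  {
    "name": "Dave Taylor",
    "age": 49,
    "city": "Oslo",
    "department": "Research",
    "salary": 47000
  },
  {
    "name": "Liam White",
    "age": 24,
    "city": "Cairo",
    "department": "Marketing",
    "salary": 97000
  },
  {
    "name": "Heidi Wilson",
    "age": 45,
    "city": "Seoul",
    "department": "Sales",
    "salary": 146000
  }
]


Data: 5 records
Condition: age > 40

Checking each record:
  Olivia Moore: 51 MATCH
  Dave Jackson: 36
  Dave Taylor: 49 MATCH
  Liam White: 24
  Heidi Wilson: 45 MATCH

Count: 3

3


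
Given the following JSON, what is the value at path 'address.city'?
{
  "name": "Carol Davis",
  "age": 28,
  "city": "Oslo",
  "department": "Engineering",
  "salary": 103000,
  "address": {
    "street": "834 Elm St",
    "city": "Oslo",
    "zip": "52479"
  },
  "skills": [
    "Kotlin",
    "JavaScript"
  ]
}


Query: address.city
Path: address -> city
Value: Oslo

Oslo


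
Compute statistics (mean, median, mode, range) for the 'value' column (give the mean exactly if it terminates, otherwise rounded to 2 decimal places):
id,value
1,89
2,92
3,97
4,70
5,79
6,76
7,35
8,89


Data: [89, 92, 97, 70, 79, 76, 35, 89]
Count: 8
Sum: 627
Mean: 627/8 = 78.375
Sorted: [35, 70, 76, 79, 89, 89, 92, 97]
Median: 84.0
Mode: 89 (2 times)
Range: 97 - 35 = 62
Min: 35, Max: 97

mean=78.375, median=84.0, mode=89, range=62


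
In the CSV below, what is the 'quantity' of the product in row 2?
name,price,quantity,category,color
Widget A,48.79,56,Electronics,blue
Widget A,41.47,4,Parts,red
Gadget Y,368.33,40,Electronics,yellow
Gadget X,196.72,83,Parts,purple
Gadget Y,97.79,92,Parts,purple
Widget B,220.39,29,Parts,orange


Query: Row 2 ('Widget A'), column 'quantity'
Value: 4

4


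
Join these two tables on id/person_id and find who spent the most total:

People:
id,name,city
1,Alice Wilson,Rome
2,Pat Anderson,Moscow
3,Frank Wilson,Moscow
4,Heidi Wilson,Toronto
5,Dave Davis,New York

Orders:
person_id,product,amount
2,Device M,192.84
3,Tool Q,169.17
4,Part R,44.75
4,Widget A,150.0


Join on: people.id = orders.person_id

Joined rows:
  Pat Anderson (Moscow) bought Device M for $192.84
  Frank Wilson (Moscow) bought Tool Q for $169.17
  Heidi Wilson (Toronto) bought Part R for $44.75
  Heidi Wilson (Toronto) bought Widget A for $150.0

Total per person:
  Heidi Wilson: $194.75
  Pat Anderson: $192.84
  Frank Wilson: $169.17

Top spender: Heidi Wilson ($194.75)

Heidi Wilson ($194.75)


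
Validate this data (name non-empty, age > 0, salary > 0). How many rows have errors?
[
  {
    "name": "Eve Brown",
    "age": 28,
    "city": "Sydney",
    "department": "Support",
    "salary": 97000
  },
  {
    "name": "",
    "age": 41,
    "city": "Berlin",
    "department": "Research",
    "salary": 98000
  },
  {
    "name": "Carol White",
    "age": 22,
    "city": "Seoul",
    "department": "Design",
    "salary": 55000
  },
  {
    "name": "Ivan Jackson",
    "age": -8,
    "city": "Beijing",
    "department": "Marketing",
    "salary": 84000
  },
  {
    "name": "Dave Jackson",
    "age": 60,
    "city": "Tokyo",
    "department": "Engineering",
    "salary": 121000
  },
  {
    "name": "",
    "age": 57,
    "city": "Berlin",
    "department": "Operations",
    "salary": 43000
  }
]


Validating 6 records:
Rules: name non-empty, age > 0, salary > 0

  Row 1 (Eve Brown): OK
  Row 2 (???): empty name
  Row 3 (Carol White): OK
  Row 4 (Ivan Jackson): negative age: -8
  Row 5 (Dave Jackson): OK
  Row 6 (???): empty name

Total errors: 3

3 errors


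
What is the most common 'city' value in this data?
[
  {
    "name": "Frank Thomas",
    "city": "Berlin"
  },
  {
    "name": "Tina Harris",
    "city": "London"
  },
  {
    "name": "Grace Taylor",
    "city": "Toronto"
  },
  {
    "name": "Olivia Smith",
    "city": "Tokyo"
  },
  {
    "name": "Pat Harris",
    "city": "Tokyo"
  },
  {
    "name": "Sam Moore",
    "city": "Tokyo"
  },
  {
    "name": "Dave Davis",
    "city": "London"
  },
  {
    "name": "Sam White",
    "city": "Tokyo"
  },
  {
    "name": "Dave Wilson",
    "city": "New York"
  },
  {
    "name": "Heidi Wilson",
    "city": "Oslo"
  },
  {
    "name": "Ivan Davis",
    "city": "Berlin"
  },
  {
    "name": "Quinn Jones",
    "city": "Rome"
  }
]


Counting 'city' values across 12 records:

  Tokyo: 4 ####
  Berlin: 2 ##
  London: 2 ##
  Toronto: 1 #
  New York: 1 #
  Oslo: 1 #
  Rome: 1 #

Most common: Tokyo (4 times)

Tokyo (4 times)


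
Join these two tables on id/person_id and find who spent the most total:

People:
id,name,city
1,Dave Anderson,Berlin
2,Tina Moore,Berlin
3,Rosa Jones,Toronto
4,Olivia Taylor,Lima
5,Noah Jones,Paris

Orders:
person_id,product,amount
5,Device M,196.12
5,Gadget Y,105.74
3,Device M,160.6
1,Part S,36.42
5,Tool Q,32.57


Join on: people.id = orders.person_id

Joined rows:
  Noah Jones (Paris) bought Device M for $196.12
  Noah Jones (Paris) bought Gadget Y for $105.74
  Rosa Jones (Toronto) bought Device M for $160.6
  Dave Anderson (Berlin) bought Part S for $36.42
  Noah Jones (Paris) bought Tool Q for $32.57

Total per person:
  Noah Jones: $334.43
  Rosa Jones: $160.60
  Dave Anderson: $36.42

Top spender: Noah Jones ($334.43)

Noah Jones ($334.43)


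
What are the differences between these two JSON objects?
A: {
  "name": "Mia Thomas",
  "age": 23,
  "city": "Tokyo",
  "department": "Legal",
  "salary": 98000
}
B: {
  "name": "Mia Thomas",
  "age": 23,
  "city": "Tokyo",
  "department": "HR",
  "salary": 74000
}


Comparing each field (in key order):
  name: same
  age: same
  city: same
  department: DIFFERENT
  salary: DIFFERENT
Differences:
  department: Legal -> HR
  salary: 98000 -> 74000

2 field(s) changed

2 changes: department, salary


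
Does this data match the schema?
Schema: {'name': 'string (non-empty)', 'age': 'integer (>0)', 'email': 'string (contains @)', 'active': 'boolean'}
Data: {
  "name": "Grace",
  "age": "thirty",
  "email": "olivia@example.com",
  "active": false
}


Validating each field against schema:
  name: OK (non-empty string)
  age: FAIL ("thirty" is not an integer)
  email: OK (string with @)
  active: OK (boolean)

Result: INVALID (1 error: age)

INVALID (1 error: age)


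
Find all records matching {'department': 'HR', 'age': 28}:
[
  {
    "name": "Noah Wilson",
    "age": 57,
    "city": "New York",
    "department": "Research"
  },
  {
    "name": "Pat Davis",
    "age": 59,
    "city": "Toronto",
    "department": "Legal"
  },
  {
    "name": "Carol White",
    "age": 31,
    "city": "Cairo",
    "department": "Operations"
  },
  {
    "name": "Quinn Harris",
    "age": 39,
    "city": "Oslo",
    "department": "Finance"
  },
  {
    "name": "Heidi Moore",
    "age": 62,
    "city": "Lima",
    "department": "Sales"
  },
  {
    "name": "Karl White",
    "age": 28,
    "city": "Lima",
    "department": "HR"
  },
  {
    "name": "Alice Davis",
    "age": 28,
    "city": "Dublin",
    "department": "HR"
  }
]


Search criteria: {'department': 'HR', 'age': 28}

Checking 7 records:
  Noah Wilson: {department: Research, age: 57}
  Pat Davis: {department: Legal, age: 59}
  Carol White: {department: Operations, age: 31}
  Quinn Harris: {department: Finance, age: 39}
  Heidi Moore: {department: Sales, age: 62}
  Karl White: {department: HR, age: 28} <-- MATCH
  Alice Davis: {department: HR, age: 28} <-- MATCH

Matches: ["Karl White", "Alice Davis"]

["Karl White", "Alice Davis"]


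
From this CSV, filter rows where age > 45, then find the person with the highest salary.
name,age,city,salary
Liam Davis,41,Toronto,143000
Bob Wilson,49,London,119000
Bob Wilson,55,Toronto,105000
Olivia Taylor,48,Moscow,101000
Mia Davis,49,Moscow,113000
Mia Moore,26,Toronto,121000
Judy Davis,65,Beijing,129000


Filter: age > 45
Sort by: salary (descending)

Filtered records (5):
  Judy Davis, age 65, salary $129000
  Bob Wilson, age 49, salary $119000
  Mia Davis, age 49, salary $113000
  Bob Wilson, age 55, salary $105000
  Olivia Taylor, age 48, salary $101000

Highest salary: Judy Davis ($129000)

Judy Davis


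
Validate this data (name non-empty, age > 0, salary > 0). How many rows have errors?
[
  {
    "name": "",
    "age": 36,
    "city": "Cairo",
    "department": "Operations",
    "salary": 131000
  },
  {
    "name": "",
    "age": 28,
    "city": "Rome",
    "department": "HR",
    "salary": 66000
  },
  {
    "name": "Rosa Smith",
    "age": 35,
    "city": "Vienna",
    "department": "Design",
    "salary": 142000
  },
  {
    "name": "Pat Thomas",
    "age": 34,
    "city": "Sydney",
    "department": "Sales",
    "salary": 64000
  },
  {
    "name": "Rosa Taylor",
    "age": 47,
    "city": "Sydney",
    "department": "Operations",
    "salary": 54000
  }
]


Validating 5 records:
Rules: name non-empty, age > 0, salary > 0

  Row 1 (???): empty name
  Row 2 (???): empty name
  Row 3 (Rosa Smith): OK
  Row 4 (Pat Thomas): OK
  Row 5 (Rosa Taylor): OK

Total errors: 2

2 errors


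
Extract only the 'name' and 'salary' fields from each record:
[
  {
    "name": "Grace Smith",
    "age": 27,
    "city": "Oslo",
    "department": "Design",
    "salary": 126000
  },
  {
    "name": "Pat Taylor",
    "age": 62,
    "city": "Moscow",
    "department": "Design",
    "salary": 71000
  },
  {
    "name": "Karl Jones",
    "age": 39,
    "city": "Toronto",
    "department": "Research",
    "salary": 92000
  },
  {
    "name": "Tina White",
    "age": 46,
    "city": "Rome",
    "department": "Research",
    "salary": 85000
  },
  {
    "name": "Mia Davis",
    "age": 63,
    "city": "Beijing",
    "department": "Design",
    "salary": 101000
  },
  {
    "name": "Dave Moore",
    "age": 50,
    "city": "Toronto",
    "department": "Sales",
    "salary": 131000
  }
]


Original: 6 records with fields: name, age, city, department, salary
Keep: ['name', 'salary']
Drop: ['age', 'city', 'department']
Result: 6 records, 2 fields each

[
  {
    "name": "Grace Smith",
    "salary": 126000
  },
  {
    "name": "Pat Taylor",
    "salary": 71000
  },
  {
    "name": "Karl Jones",
    "salary": 92000
  },
  {
    "name": "Tina White",
    "salary": 85000
  },
  {
    "name": "Mia Davis",
    "salary": 101000
  },
  {
    "name": "Dave Moore",
    "salary": 131000
  }
]


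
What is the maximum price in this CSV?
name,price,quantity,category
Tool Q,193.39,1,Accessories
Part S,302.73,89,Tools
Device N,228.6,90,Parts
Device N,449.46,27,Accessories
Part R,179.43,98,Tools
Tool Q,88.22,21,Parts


Computing maximum price:
Values: [193.39, 302.73, 228.6, 449.46, 179.43, 88.22]
Max = 449.46

449.46


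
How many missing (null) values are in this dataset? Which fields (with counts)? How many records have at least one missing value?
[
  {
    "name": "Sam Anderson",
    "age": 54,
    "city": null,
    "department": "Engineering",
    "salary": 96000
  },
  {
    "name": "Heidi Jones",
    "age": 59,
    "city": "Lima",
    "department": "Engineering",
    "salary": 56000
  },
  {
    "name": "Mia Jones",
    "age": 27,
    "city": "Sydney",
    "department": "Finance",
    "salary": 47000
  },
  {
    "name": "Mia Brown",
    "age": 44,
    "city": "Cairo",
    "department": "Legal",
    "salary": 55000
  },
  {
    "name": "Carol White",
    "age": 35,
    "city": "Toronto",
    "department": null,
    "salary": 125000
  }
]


Checking for missing (null) values in 5 records:

  Sam Anderson: city
  Heidi Jones: complete
  Mia Jones: complete
  Mia Brown: complete
  Carol White: department

Per field:
  name: 0 missing
  age: 0 missing
  city: 1 missing
  department: 1 missing
  salary: 0 missing

Total missing values: 2
Records with any missing: 2

2 missing values (city: 1, department: 1); 2 incomplete records


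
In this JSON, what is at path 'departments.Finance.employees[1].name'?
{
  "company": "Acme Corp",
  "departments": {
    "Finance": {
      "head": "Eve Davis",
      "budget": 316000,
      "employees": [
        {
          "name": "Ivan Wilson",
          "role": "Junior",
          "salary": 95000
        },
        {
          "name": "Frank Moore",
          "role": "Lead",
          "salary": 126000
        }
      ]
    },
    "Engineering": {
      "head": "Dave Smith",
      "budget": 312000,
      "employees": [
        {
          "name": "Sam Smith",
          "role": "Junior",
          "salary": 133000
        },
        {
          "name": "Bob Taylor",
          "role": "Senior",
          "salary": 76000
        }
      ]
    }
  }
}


Path: departments.Finance.employees[1].name

Navigate:
  -> departments
  -> Finance
  -> employees[1].name = 'Frank Moore'

Frank Moore


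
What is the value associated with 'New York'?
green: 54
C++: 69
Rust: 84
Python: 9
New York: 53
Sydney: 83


Looking up key 'New York'
Value: 53

53


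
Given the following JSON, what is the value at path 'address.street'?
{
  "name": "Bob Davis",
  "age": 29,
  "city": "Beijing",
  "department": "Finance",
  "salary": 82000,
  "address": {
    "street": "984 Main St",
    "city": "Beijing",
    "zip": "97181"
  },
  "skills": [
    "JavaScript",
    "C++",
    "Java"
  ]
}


Query: address.street
Path: address -> street
Value: 984 Main St

984 Main St


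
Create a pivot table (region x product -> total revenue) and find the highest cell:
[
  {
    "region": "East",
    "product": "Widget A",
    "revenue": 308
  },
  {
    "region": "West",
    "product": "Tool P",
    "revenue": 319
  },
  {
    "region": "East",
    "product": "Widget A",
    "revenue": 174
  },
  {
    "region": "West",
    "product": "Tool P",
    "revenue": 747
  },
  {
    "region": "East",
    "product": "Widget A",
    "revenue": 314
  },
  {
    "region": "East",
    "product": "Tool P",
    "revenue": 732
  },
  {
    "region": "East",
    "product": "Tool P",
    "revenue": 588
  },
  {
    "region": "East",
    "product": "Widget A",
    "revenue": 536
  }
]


Pivot: region (rows) x product (columns) -> total revenue

     Tool P        Widget A    
East          1320          1332  
West          1066             0  

Highest: East / Widget A = $1332

East / Widget A = $1332


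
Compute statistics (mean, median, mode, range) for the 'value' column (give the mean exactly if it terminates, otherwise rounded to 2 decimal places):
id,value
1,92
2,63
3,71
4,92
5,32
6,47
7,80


Data: [92, 63, 71, 92, 32, 47, 80]
Count: 7
Sum: 477
Mean: 477/7 ≈ 68.14 (rounded to 2 decimal places)
Sorted: [32, 47, 63, 71, 80, 92, 92]
Median: 71.0
Mode: 92 (2 times)
Range: 92 - 32 = 60
Min: 32, Max: 92

mean≈68.14, median=71.0, mode=92, range=60


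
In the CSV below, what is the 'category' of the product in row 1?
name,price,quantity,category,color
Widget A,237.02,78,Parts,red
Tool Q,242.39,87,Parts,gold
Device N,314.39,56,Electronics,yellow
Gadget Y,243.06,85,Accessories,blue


Query: Row 1 ('Widget A'), column 'category'
Value: Parts

Parts


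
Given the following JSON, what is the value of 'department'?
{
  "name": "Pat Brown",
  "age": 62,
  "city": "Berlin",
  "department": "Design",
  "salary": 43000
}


Looking up field 'department'
Value: Design

Design


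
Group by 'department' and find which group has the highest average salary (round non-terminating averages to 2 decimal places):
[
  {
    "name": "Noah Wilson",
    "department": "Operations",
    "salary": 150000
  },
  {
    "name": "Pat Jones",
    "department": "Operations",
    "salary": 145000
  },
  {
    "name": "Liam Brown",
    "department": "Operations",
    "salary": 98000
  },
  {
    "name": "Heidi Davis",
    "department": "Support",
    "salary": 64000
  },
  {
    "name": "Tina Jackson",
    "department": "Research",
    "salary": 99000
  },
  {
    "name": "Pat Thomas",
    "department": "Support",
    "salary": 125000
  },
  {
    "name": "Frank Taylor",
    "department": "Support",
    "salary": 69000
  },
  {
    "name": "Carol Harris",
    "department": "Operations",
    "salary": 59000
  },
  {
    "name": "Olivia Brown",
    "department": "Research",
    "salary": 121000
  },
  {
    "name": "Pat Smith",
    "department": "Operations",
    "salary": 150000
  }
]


Group by: department

Groups:
  Operations: 5 people, avg salary = 602000/5 = $120400
  Research: 2 people, avg salary = 220000/2 = $110000
  Support: 3 people, avg salary = 258000/3 = $86000

Highest average salary: Operations ($120400)

Operations ($120400)


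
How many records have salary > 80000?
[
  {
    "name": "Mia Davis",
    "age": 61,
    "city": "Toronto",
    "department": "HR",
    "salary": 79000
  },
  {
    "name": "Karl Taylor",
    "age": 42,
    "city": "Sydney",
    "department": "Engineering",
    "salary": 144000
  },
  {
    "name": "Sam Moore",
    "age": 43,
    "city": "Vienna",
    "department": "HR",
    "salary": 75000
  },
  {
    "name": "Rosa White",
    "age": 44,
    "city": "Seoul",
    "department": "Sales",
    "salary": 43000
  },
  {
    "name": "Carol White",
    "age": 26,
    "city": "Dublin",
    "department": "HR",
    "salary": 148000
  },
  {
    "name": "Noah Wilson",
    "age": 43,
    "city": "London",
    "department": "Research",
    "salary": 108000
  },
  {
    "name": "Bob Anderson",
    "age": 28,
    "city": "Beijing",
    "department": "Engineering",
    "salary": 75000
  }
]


Data: 7 records
Condition: salary > 80000

Checking each record:
  Mia Davis: 79000
  Karl Taylor: 144000 MATCH
  Sam Moore: 75000
  Rosa White: 43000
  Carol White: 148000 MATCH
  Noah Wilson: 108000 MATCH
  Bob Anderson: 75000

Count: 3

3


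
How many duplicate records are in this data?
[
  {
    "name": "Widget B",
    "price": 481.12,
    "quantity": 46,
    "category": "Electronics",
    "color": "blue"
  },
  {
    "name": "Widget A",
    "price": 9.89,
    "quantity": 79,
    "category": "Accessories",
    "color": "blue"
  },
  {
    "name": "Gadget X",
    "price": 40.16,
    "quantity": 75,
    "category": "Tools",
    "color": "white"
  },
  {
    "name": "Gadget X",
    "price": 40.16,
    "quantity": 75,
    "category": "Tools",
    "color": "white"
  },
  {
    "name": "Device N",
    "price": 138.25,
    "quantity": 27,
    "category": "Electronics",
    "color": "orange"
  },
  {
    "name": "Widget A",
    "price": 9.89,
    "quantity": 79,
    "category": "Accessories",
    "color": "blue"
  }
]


Checking 6 records for duplicates:

  Row 1: Widget B ($481.12, qty 46)
  Row 2: Widget A ($9.89, qty 79)
  Row 3: Gadget X ($40.16, qty 75)
  Row 4: Gadget X ($40.16, qty 75) <-- DUPLICATE
  Row 5: Device N ($138.25, qty 27)
  Row 6: Widget A ($9.89, qty 79) <-- DUPLICATE

Duplicates found: 2
Unique records: 4

2 duplicates, 4 unique


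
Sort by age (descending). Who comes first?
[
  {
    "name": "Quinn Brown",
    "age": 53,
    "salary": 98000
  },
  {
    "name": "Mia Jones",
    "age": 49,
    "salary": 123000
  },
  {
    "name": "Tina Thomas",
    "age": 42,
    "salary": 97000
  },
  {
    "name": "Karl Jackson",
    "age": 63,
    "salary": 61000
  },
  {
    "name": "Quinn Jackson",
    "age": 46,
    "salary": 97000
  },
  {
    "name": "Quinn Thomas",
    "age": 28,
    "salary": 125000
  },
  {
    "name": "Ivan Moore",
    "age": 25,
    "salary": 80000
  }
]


Sort by: age (descending)

Sorted order:
  1. Karl Jackson (age = 63)
  2. Quinn Brown (age = 53)
  3. Mia Jones (age = 49)
  4. Quinn Jackson (age = 46)
  5. Tina Thomas (age = 42)
  6. Quinn Thomas (age = 28)
  7. Ivan Moore (age = 25)

First: Karl Jackson

Karl Jackson


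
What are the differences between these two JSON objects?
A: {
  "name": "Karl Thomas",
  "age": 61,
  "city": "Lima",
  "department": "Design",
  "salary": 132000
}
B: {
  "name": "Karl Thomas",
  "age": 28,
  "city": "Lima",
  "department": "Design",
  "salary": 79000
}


Comparing each field (in key order):
  name: same
  age: DIFFERENT
  city: same
  department: same
  salary: DIFFERENT
Differences:
  age: 61 -> 28
  salary: 132000 -> 79000

2 field(s) changed

2 changes: age, salary
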